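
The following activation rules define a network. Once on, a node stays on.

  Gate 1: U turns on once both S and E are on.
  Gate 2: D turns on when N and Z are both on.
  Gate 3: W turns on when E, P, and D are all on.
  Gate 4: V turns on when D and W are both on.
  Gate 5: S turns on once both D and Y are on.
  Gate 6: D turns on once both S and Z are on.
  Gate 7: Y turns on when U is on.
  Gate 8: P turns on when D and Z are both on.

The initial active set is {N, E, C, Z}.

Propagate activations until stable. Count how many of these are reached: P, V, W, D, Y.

N and Z are on, so D turns on (Gate 2).
D and Z are on, so P turns on (Gate 8).
Gate 3: E, P, and D on → W on.
Gate 4: D and W on → V on.
P: reached.
V: reached.
W: reached.
D: reached.
Y would need U (Gate 7), but U never turns on.
Reached: P, V, W, and D — 4 of the 5.

4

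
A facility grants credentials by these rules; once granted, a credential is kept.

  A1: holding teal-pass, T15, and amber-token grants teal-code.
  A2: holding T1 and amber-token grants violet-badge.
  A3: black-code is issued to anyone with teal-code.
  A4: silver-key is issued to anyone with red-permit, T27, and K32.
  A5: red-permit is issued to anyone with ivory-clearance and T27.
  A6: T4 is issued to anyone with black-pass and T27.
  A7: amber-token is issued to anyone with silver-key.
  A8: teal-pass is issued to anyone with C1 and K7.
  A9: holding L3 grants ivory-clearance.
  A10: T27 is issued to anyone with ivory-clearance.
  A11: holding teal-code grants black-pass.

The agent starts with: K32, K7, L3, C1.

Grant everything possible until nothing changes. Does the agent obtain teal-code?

teal-code would need teal-pass, T15, and amber-token (A1), but T15 is never granted.

No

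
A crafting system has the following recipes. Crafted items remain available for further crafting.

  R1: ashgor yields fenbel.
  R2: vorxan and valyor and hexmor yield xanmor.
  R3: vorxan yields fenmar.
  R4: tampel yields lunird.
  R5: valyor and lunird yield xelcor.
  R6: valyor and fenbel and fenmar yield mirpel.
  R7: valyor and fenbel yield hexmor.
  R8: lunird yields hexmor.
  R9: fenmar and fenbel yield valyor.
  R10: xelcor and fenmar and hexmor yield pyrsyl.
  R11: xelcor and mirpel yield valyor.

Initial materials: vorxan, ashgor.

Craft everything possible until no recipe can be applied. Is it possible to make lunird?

lunird would need tampel (R4), but tampel is never obtained.

No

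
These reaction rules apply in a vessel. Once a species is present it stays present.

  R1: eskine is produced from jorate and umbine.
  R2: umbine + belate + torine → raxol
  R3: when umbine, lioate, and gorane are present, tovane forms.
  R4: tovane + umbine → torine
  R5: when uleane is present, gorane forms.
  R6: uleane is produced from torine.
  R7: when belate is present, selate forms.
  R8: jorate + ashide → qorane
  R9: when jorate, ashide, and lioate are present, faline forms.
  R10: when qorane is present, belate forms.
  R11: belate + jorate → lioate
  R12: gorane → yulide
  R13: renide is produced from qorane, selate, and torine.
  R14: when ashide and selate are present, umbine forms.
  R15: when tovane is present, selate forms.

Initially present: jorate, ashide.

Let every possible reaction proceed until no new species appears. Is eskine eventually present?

Yes

jorate and ashide present → qorane forms (R8).
qorane present → belate forms (R10).
belate present → selate forms (R7).
ashide and selate present → umbine forms (R14).
jorate and umbine present → eskine forms (R1).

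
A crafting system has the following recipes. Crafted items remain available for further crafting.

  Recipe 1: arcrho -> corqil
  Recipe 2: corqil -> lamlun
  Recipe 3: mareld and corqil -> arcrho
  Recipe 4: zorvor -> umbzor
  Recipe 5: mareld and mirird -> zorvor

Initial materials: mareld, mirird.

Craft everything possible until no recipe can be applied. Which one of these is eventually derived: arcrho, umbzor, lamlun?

umbzor

mareld and mirird -> zorvor (Recipe 5).
Using Recipe 4, zorvor makes umbzor.
arcrho would need mareld and corqil (Recipe 3), but corqil is never obtained. lamlun would need corqil (Recipe 2), but corqil is never obtained.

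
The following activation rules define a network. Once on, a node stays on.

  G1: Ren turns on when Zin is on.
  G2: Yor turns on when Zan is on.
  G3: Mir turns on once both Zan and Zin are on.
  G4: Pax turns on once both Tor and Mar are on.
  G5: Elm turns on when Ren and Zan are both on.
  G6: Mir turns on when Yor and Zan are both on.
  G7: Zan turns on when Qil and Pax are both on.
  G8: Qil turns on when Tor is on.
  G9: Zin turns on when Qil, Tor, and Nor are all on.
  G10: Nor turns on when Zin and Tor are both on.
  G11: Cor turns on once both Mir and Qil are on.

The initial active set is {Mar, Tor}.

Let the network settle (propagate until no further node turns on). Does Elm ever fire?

No

Elm would need Ren and Zan (G5), but Ren never turns on.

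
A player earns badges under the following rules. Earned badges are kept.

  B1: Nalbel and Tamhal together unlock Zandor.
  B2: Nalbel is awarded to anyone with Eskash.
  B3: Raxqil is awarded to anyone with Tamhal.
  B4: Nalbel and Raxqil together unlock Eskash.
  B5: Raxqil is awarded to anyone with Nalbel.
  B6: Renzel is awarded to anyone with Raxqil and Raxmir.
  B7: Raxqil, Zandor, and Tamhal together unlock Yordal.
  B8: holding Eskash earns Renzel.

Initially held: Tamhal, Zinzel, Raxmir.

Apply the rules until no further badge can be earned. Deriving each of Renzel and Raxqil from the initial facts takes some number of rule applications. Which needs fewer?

Raxqil: With Tamhal, Raxqil is earned (B3). [1 rule application]
Renzel: With Tamhal, Raxqil is earned (B3). With Raxqil and Raxmir, Renzel is earned (B6). [2 rule applications]
Raxqil needs fewer.

Raxqil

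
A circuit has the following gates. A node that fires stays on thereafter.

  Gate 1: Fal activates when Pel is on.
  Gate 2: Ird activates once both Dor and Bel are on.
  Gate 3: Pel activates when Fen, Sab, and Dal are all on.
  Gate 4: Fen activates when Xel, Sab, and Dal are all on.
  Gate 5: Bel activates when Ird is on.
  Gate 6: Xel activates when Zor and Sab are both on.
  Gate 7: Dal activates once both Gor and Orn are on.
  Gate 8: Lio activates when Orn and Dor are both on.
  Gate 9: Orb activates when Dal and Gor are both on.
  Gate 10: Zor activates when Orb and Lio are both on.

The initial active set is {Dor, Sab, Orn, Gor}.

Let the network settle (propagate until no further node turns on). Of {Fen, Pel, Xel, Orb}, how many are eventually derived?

Gate 8: Orn and Dor on → Lio on.
Gate 7: Gor and Orn on → Dal on.
Gate 9: Dal and Gor on → Orb on.
Gate 10: Orb and Lio on → Zor on.
Gate 6: Zor and Sab on → Xel on.
Xel, Sab, and Dal are on, so Fen activates (Gate 4).
Gate 3: Fen, Sab, and Dal on → Pel on.
Fen: reached.
Pel: reached.
Xel: reached.
Orb: reached.
All 4 are reached.

4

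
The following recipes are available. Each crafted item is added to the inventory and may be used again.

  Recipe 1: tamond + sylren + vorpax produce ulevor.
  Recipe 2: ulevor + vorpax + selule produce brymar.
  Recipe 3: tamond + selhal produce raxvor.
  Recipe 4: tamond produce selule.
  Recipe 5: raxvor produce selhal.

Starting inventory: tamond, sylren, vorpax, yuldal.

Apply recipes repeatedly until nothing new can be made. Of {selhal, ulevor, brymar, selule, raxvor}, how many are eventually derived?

3

Using Recipe 1, tamond, sylren, and vorpax make ulevor.
tamond → selule (Recipe 4).
Using Recipe 2, ulevor, vorpax, and selule make brymar.
selhal would need raxvor (Recipe 5), but raxvor is never obtained.
ulevor: reached.
brymar: reached.
selule: reached.
raxvor would need tamond and selhal (Recipe 3), but selhal is never obtained.
Reached: ulevor, brymar, and selule — 3 of the 5.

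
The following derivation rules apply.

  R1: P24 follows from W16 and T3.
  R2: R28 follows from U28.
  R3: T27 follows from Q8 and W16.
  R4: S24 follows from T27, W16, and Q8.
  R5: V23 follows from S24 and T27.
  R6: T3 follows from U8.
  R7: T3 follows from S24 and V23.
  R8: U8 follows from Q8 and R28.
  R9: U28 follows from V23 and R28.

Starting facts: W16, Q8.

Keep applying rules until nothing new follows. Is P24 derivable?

From Q8 and W16, R3 gives T27.
From T27, W16, and Q8, R4 gives S24.
From S24 and T27, R5 gives V23.
S24 and V23 hold, so T3 follows (R7).
From W16 and T3, R1 gives P24.

Yes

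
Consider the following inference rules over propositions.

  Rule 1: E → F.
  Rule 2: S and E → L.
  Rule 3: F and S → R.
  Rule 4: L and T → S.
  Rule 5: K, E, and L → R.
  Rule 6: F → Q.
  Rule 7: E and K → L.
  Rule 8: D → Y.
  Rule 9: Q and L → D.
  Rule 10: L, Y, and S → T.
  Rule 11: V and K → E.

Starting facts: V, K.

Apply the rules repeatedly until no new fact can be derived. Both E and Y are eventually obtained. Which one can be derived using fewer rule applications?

E: V and K hold, so E follows (Rule 11). [1 rule application]
Y: V and K hold, so E follows (Rule 11). From E and K, Rule 7 gives L. From E, Rule 1 gives F. F holds, so Q follows (Rule 6). From Q and L, Rule 9 gives D. From D, Rule 8 gives Y. [6 rule applications]
E needs fewer.

E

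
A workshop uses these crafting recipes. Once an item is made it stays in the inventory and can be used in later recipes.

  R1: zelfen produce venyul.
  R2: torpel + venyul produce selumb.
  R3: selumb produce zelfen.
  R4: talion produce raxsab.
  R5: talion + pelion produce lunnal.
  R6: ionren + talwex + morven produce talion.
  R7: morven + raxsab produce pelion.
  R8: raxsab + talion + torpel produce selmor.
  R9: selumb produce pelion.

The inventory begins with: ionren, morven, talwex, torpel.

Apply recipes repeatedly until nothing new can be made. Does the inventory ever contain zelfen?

No

zelfen would need selumb (R3), but selumb is never obtained.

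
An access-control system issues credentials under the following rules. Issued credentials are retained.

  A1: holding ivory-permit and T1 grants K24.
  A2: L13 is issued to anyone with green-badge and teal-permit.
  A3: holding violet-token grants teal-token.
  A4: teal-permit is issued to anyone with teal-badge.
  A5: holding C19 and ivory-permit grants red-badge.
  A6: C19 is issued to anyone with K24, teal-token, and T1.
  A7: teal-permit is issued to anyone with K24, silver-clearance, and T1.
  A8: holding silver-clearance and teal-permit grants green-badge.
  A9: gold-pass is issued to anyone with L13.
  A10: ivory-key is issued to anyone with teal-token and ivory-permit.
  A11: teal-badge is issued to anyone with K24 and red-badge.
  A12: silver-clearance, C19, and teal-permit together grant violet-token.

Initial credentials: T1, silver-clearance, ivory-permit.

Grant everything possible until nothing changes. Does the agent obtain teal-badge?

teal-badge would need K24 and red-badge (A11), but red-badge is never granted.

No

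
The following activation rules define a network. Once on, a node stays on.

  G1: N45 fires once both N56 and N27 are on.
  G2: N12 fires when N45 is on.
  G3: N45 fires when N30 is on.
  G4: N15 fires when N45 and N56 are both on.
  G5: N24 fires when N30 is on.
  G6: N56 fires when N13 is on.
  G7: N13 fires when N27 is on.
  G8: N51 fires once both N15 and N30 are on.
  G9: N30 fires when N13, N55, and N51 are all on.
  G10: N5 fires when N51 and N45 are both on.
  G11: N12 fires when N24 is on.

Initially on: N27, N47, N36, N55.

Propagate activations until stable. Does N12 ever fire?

Yes

G7: N27 on → N13 on.
G6: N13 on → N56 on.
G1: N56 and N27 on → N45 on.
N45 is on, so N12 fires (G2).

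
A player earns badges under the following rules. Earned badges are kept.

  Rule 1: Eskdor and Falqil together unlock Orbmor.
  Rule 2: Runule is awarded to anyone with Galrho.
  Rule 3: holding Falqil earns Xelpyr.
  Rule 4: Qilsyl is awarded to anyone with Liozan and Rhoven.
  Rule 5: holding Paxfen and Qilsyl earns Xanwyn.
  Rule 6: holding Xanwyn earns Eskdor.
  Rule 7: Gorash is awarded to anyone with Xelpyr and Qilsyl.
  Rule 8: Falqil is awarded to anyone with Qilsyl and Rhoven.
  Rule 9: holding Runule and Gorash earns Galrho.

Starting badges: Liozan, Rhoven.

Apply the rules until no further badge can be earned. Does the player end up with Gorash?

Yes

With Liozan and Rhoven, Qilsyl is earned (Rule 4).
With Qilsyl and Rhoven, Falqil is earned (Rule 8).
With Falqil, Xelpyr is earned (Rule 3).
With Xelpyr and Qilsyl, Gorash is earned (Rule 7).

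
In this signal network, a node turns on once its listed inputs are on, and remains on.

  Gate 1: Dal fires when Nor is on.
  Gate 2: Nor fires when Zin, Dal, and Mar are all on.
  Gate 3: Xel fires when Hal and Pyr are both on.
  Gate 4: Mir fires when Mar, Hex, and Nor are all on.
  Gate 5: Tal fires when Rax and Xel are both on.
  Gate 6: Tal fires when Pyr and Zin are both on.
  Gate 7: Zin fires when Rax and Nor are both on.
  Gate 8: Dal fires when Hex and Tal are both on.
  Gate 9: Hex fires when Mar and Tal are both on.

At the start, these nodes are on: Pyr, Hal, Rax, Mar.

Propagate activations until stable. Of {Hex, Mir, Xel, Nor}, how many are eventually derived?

Hal and Pyr are on, so Xel fires (Gate 3).
Rax and Xel are on, so Tal fires (Gate 5).
Gate 9: Mar and Tal on → Hex on.
Hex: reached.
Mir would need Mar, Hex, and Nor (Gate 4), but Nor never turns on.
Xel: reached.
Nor would need Zin, Dal, and Mar (Gate 2), but Zin never turns on.
Reached: Hex and Xel — 2 of the 4.

2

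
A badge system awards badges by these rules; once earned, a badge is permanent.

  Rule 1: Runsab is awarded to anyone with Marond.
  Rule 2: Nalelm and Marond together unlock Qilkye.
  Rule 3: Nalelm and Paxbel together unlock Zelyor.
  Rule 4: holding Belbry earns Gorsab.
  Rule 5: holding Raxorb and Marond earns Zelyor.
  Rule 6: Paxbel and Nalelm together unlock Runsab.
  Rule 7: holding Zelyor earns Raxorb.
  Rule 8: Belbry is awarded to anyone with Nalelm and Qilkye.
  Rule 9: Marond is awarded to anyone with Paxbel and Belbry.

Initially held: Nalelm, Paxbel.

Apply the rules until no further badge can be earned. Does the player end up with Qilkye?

Qilkye would need Nalelm and Marond (Rule 2), but Marond is never earned.

No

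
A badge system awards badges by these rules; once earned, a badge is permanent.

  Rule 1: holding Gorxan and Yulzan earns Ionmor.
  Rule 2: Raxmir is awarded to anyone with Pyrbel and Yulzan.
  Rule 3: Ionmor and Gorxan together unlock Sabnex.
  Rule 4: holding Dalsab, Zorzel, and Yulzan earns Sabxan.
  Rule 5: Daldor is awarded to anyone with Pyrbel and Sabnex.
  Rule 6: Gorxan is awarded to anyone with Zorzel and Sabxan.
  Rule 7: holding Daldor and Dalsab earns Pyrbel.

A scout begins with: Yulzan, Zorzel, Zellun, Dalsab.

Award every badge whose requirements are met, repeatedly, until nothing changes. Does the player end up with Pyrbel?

Pyrbel would need Daldor and Dalsab (Rule 7), but Daldor is never earned.

No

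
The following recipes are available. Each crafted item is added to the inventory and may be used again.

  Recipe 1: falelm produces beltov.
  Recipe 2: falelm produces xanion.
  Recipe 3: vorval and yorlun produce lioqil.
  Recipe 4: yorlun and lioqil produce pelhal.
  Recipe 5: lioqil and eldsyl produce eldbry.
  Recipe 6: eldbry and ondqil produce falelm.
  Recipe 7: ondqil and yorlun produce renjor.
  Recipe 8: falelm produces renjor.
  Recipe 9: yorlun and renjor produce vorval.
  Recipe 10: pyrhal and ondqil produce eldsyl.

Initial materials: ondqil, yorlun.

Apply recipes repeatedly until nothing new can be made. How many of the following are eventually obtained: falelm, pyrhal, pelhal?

Using Recipe 7, ondqil and yorlun make renjor.
Using Recipe 9, yorlun and renjor make vorval.
vorval and yorlun → lioqil (Recipe 3).
yorlun and lioqil → pelhal (Recipe 4).
falelm would need eldbry and ondqil (Recipe 6), but eldbry is never obtained.
No rule produces pyrhal, and it is not given.
pelhal: reached.
Reached: pelhal — 1 of the 3.

1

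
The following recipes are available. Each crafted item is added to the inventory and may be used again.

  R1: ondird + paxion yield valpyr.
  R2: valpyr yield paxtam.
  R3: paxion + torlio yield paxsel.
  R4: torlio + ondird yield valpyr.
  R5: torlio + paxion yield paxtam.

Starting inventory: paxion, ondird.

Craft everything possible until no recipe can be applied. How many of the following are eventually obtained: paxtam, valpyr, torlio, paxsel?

ondird + paxion → valpyr (R1).
Using R2, valpyr makes paxtam.
paxtam: reached.
valpyr: reached.
No rule produces torlio, and it is not given.
paxsel would need paxion and torlio (R3), but torlio is never obtained.
Reached: paxtam and valpyr — 2 of the 4.

2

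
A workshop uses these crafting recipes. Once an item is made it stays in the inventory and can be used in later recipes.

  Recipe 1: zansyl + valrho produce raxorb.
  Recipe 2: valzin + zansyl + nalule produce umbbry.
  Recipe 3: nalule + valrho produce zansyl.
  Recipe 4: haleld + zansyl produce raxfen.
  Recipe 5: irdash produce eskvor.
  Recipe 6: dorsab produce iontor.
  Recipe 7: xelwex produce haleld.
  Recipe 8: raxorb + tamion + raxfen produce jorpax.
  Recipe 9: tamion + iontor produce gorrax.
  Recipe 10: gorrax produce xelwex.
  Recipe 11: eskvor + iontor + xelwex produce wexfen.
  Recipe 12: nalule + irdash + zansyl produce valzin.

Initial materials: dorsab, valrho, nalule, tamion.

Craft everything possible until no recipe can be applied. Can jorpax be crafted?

Yes

Using Recipe 3, nalule and valrho make zansyl.
dorsab → iontor (Recipe 6).
zansyl + valrho → raxorb (Recipe 1).
tamion + iontor → gorrax (Recipe 9).
Using Recipe 10, gorrax makes xelwex.
xelwex → haleld (Recipe 7).
Using Recipe 4, haleld and zansyl make raxfen.
Using Recipe 8, raxorb, tamion, and raxfen make jorpax.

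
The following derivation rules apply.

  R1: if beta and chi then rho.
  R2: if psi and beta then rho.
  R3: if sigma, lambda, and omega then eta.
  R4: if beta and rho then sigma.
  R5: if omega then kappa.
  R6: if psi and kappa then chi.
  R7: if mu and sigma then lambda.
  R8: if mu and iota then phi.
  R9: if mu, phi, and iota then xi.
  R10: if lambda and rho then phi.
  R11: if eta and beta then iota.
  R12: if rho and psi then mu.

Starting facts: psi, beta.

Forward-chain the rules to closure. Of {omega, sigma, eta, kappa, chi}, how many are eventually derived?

1

psi and beta hold, so rho follows (R2).
beta and rho hold, so sigma follows (R4).
No rule produces omega, and it is not given.
sigma: reached.
eta would need sigma, lambda, and omega (R3), but omega is never established.
kappa would need omega (R5), but omega is never established.
chi would need psi and kappa (R6), but kappa is never established.
Reached: sigma — 1 of the 5.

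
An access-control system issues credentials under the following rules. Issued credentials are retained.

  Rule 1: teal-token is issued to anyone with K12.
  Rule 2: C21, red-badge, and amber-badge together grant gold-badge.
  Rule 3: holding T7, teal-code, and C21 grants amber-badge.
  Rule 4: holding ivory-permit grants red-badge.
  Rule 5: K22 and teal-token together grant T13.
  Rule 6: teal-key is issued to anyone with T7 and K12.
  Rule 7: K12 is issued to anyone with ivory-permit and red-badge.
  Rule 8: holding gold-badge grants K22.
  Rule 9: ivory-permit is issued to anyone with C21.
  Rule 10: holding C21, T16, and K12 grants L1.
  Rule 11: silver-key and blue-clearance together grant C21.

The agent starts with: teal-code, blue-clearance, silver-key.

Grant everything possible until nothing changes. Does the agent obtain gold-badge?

No

gold-badge would need C21, red-badge, and amber-badge (Rule 2), but amber-badge is never granted.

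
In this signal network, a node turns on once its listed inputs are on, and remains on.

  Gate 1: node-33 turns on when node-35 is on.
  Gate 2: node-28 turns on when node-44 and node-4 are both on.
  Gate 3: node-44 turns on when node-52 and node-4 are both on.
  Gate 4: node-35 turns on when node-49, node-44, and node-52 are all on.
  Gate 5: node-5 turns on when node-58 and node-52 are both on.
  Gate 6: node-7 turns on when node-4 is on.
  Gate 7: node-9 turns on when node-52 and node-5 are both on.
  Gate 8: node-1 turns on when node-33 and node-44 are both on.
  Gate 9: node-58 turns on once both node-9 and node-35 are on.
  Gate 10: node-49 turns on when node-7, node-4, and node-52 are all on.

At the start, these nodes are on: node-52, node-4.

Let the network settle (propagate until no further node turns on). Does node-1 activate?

Yes

Gate 6: node-4 on → node-7 on.
Gate 3: node-52 and node-4 on → node-44 on.
node-7, node-4, and node-52 are on, so node-49 turns on (Gate 10).
Gate 4: node-49, node-44, and node-52 on → node-35 on.
node-35 is on, so node-33 turns on (Gate 1).
Gate 8: node-33 and node-44 on → node-1 on.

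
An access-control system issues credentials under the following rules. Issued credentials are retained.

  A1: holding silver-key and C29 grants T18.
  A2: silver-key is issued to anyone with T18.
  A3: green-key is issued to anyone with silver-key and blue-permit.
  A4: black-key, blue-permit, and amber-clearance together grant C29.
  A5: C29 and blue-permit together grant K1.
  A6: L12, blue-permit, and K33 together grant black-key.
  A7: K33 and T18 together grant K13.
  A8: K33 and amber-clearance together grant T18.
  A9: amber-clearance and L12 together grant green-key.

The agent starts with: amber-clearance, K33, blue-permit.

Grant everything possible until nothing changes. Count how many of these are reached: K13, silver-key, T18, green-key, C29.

Holding K33 and amber-clearance grants T18 (A8).
Holding K33 and T18 grants K13 (A7).
Holding T18 grants silver-key (A2).
Holding silver-key and blue-permit grants green-key (A3).
K13: reached.
silver-key: reached.
T18: reached.
green-key: reached.
C29 would need black-key, blue-permit, and amber-clearance (A4), but black-key is never granted.
Reached: K13, silver-key, T18, and green-key — 4 of the 5.

4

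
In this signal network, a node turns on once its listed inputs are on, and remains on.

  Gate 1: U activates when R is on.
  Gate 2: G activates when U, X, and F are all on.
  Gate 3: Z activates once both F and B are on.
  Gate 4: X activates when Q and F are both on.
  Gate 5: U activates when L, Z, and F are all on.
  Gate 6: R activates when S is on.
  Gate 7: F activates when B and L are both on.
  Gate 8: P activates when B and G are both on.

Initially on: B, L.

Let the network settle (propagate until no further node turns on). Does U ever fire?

B and L are on, so F activates (Gate 7).
Gate 3: F and B on → Z on.
L, Z, and F are on, so U activates (Gate 5).

Yes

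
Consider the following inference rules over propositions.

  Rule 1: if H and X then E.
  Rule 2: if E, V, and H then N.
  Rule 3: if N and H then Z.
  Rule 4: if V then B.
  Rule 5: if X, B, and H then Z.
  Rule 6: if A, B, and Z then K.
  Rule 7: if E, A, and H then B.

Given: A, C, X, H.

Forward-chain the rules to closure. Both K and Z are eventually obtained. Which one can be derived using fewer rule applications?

Z

Z: From H and X, Rule 1 gives E. E, A, and H hold, so B follows (Rule 7). X, B, and H hold, so Z follows (Rule 5). [3 rule applications]
K: From H and X, Rule 1 gives E. From E, A, and H, Rule 7 gives B. From X, B, and H, Rule 5 gives Z. From A, B, and Z, Rule 6 gives K. [4 rule applications]
Z needs fewer.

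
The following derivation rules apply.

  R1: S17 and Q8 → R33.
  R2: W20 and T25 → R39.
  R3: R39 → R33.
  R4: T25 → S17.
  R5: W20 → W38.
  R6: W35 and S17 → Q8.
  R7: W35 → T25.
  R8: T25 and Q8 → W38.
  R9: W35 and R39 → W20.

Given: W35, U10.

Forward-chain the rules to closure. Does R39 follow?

No

R39 would need W20 and T25 (R2), but W20 is never established.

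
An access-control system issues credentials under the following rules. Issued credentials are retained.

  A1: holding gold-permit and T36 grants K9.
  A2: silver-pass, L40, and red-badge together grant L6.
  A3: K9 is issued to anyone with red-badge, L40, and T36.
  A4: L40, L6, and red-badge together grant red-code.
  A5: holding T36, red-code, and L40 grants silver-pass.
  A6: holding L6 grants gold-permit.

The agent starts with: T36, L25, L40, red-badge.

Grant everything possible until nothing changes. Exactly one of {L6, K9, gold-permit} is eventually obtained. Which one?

K9

Holding red-badge, L40, and T36 grants K9 (A3).
gold-permit would need L6 (A6), but L6 is never granted. L6 would need silver-pass, L40, and red-badge (A2), but silver-pass is never granted.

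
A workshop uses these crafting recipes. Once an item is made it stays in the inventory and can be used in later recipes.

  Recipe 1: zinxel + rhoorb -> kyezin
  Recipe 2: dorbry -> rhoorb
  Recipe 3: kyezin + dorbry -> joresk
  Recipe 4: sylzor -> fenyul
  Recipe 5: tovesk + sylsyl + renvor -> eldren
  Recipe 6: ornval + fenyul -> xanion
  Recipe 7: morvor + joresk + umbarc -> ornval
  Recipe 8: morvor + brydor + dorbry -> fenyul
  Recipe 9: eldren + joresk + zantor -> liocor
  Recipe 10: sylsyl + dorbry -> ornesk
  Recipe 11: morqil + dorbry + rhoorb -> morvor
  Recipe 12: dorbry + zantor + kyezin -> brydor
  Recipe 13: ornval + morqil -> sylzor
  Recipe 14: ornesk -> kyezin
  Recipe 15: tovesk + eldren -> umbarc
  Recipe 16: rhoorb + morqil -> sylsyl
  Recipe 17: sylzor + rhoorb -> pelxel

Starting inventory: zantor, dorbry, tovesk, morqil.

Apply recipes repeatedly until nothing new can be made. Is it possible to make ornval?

No

ornval would need morvor, joresk, and umbarc (Recipe 7), but umbarc is never obtained.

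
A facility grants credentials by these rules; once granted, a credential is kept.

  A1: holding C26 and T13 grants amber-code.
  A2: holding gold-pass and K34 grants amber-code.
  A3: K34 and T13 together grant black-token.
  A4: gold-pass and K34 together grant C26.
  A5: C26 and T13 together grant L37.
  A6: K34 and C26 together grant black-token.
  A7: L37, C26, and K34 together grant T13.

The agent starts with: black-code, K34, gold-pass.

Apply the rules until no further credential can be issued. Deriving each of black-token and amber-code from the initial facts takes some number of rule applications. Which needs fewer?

amber-code

amber-code: Holding gold-pass and K34 grants amber-code (A2). [1 rule application]
black-token: Holding gold-pass and K34 grants C26 (A4). Holding K34 and C26 grants black-token (A6). [2 rule applications]
amber-code needs fewer.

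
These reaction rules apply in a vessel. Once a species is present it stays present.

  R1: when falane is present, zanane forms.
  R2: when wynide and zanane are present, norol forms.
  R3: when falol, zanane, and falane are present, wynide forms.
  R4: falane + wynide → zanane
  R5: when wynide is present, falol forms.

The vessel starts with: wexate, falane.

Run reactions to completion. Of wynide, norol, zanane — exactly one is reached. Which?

zanane

falane present → zanane forms (R1).
wynide would need falol, zanane, and falane (R3), but falol never forms. norol would need wynide and zanane (R2), but wynide never forms.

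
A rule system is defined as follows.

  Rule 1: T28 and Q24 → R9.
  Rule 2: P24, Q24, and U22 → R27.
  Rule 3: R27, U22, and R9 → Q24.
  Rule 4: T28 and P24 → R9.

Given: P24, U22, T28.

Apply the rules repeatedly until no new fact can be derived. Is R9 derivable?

From T28 and P24, Rule 4 gives R9.

Yes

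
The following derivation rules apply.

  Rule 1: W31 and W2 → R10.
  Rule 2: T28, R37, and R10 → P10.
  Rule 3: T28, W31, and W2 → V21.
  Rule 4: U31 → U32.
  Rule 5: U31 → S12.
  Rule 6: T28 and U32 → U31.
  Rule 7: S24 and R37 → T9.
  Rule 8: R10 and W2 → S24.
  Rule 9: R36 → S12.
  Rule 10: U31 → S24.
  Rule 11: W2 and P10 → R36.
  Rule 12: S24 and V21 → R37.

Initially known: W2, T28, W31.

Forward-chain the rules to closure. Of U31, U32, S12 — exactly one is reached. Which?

S12

From W31 and W2, Rule 1 gives R10.
T28, W31, and W2 hold, so V21 follows (Rule 3).
R10 and W2 hold, so S24 follows (Rule 8).
From S24 and V21, Rule 12 gives R37.
From T28, R37, and R10, Rule 2 gives P10.
W2 and P10 hold, so R36 follows (Rule 11).
R36 holds, so S12 follows (Rule 9).
U31 would need T28 and U32 (Rule 6), but U32 is never established. U32 would need U31 (Rule 4), but U31 is never established.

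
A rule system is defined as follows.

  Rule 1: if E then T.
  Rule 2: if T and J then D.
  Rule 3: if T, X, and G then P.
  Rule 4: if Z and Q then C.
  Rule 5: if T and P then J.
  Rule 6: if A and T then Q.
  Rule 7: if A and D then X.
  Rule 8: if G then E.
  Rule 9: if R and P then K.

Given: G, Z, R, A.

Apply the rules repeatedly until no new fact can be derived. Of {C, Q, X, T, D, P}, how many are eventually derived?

3

G holds, so E follows (Rule 8).
From E, Rule 1 gives T.
From A and T, Rule 6 gives Q.
Z and Q hold, so C follows (Rule 4).
C: reached.
Q: reached.
X would need A and D (Rule 7), but D is never established.
T: reached.
D would need T and J (Rule 2), but J is never established.
P would need T, X, and G (Rule 3), but X is never established.
Reached: C, Q, and T — 3 of the 6.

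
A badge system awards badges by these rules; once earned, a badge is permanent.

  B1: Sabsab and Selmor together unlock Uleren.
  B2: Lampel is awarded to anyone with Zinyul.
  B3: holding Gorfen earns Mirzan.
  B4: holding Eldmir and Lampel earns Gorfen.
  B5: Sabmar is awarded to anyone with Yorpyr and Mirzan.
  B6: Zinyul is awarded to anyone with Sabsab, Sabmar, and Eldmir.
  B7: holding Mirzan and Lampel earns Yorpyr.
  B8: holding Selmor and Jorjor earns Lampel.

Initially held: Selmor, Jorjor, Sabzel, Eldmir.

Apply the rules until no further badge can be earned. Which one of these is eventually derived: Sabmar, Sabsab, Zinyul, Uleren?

With Selmor and Jorjor, Lampel is earned (B8).
With Eldmir and Lampel, Gorfen is earned (B4).
With Gorfen, Mirzan is earned (B3).
With Mirzan and Lampel, Yorpyr is earned (B7).
With Yorpyr and Mirzan, Sabmar is earned (B5).
Zinyul would need Sabsab, Sabmar, and Eldmir (B6), but Sabsab is never earned. No rule produces Sabsab, and it is not given. Uleren would need Sabsab and Selmor (B1), but Sabsab is never earned.

Sabmar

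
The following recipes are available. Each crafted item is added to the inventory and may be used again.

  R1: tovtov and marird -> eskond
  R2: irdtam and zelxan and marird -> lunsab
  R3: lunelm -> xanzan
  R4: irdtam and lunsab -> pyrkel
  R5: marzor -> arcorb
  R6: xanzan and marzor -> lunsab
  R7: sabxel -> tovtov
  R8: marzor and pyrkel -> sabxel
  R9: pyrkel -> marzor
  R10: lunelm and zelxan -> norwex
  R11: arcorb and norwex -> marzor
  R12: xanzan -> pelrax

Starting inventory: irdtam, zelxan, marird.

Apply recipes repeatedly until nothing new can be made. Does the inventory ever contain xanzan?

xanzan would need lunelm (R3), but lunelm is never obtained.

No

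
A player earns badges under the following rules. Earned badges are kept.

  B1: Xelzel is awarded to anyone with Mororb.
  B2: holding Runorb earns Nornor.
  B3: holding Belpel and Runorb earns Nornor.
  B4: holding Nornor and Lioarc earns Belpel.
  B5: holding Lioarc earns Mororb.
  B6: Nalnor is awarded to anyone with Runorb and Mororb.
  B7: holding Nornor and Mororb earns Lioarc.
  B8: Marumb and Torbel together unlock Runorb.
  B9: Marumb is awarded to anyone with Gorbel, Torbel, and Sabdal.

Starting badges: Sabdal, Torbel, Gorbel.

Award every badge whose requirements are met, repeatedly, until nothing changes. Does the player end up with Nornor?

With Gorbel, Torbel, and Sabdal, Marumb is earned (B9).
With Marumb and Torbel, Runorb is earned (B8).
With Runorb, Nornor is earned (B2).

Yes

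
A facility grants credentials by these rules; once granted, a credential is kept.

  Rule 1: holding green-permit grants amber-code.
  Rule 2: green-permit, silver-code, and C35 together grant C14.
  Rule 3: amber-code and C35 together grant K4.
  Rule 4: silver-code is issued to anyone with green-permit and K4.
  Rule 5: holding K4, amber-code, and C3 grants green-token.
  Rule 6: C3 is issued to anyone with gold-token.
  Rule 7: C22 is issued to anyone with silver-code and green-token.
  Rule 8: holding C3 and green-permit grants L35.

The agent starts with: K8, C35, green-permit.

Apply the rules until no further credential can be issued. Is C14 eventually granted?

Yes

Holding green-permit grants amber-code (Rule 1).
Holding amber-code and C35 grants K4 (Rule 3).
Holding green-permit and K4 grants silver-code (Rule 4).
Holding green-permit, silver-code, and C35 grants C14 (Rule 2).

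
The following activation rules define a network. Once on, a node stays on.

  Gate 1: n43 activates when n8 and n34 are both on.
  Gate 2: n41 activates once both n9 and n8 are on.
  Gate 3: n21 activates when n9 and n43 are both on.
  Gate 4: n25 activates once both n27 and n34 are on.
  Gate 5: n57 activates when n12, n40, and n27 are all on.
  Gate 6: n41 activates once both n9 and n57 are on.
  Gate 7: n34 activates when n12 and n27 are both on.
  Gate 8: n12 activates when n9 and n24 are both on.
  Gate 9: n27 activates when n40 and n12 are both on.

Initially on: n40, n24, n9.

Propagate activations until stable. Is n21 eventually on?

n21 would need n9 and n43 (Gate 3), but n43 never turns on.

No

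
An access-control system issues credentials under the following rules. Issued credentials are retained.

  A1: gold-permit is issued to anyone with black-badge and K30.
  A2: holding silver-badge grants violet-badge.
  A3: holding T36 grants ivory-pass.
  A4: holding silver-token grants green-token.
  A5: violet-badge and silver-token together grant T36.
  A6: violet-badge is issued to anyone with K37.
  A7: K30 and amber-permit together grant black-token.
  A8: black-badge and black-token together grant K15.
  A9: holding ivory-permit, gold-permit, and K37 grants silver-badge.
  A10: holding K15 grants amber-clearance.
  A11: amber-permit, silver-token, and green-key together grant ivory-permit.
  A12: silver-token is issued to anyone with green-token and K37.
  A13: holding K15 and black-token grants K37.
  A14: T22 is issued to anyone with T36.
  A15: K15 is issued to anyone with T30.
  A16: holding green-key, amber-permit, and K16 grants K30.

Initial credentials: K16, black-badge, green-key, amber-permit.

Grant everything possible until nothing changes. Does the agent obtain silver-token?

silver-token would need green-token and K37 (A12), but green-token is never granted.

No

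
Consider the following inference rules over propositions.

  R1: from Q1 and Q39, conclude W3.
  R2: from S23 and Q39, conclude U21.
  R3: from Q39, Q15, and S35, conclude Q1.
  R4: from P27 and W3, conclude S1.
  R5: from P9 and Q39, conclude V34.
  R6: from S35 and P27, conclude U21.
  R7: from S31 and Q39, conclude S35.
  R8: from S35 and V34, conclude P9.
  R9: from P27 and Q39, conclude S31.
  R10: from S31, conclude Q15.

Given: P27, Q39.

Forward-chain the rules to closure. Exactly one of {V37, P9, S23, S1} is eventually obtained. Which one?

S1

From P27 and Q39, R9 gives S31.
From S31 and Q39, R7 gives S35.
From S31, R10 gives Q15.
From Q39, Q15, and S35, R3 gives Q1.
Q1 and Q39 hold, so W3 follows (R1).
From P27 and W3, R4 gives S1.
P9 would need S35 and V34 (R8), but V34 is never established. No rule produces S23, and it is not given. No rule produces V37, and it is not given.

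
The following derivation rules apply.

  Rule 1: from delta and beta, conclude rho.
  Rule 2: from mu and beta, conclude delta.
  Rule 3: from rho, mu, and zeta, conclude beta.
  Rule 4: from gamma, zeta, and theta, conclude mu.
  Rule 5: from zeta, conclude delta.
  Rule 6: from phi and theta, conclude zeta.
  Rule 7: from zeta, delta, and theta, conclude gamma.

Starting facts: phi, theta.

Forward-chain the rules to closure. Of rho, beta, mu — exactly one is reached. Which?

From phi and theta, Rule 6 gives zeta.
zeta holds, so delta follows (Rule 5).
zeta, delta, and theta hold, so gamma follows (Rule 7).
gamma, zeta, and theta hold, so mu follows (Rule 4).
beta would need rho, mu, and zeta (Rule 3), but rho is never established. rho would need delta and beta (Rule 1), but beta is never established.

mu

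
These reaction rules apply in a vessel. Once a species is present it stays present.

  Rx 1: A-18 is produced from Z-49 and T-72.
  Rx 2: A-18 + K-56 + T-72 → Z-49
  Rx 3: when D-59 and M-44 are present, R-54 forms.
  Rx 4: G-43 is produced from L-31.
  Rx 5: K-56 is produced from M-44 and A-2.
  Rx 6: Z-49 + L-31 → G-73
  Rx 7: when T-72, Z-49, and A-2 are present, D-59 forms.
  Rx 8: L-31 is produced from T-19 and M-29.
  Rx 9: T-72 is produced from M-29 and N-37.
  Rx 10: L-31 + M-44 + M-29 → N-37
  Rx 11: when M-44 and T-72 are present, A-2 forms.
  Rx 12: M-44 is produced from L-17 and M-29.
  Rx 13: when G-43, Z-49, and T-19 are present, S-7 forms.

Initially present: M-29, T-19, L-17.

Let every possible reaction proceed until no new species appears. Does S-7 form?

S-7 would need G-43, Z-49, and T-19 (Rx 13), but Z-49 never forms.

No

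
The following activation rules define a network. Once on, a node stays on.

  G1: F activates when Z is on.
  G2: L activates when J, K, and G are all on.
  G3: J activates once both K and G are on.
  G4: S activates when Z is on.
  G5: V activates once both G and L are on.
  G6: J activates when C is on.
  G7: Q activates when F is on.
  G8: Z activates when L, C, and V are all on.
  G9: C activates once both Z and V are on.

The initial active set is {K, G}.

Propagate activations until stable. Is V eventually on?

K and G are on, so J activates (G3).
J, K, and G are on, so L activates (G2).
G5: G and L on → V on.

Yes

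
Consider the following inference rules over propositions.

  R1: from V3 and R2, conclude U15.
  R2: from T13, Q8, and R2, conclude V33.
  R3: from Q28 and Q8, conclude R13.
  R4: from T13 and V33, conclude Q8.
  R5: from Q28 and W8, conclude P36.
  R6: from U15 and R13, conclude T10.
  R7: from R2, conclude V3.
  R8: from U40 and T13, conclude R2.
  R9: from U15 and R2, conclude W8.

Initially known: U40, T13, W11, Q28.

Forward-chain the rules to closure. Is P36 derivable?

Yes

U40 and T13 hold, so R2 follows (R8).
From R2, R7 gives V3.
V3 and R2 hold, so U15 follows (R1).
U15 and R2 hold, so W8 follows (R9).
From Q28 and W8, R5 gives P36.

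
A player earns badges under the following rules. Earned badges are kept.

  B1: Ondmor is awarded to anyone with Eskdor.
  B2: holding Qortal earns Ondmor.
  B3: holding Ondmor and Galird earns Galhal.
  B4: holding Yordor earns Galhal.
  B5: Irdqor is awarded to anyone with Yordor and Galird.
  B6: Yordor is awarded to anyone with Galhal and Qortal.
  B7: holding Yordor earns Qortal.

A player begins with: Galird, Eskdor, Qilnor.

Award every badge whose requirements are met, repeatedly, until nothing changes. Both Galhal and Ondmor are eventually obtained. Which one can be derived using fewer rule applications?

Ondmor: With Eskdor, Ondmor is earned (B1). [1 rule application]
Galhal: With Eskdor, Ondmor is earned (B1). With Ondmor and Galird, Galhal is earned (B3). [2 rule applications]
Ondmor needs fewer.

Ondmor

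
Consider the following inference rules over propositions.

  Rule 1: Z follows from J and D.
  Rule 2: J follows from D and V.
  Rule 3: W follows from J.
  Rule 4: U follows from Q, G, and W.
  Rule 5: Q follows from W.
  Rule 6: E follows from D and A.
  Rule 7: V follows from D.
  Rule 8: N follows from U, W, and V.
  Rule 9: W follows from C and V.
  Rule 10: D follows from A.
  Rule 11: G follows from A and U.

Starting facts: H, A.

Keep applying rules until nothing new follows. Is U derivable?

U would need Q, G, and W (Rule 4), but G is never established.

No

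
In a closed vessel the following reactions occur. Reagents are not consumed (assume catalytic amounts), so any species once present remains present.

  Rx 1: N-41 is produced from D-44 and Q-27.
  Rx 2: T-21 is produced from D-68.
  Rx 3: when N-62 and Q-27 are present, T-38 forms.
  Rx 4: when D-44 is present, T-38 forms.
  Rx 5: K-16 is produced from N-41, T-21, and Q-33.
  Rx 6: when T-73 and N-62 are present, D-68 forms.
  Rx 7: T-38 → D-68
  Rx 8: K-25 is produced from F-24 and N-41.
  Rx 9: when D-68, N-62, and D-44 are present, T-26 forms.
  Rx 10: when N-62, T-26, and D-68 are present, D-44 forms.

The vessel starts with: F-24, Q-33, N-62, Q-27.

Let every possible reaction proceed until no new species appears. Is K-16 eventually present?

K-16 would need N-41, T-21, and Q-33 (Rx 5), but N-41 never forms.

No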